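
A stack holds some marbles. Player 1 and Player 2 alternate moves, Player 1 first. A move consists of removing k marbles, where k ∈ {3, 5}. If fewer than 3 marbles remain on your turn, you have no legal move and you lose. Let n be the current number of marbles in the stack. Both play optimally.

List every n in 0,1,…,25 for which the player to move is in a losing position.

Work bottom-up. With no move the player to move loses. Otherwise the position is W if at least one move leads to an L position for the opponent, and L if every move leads to a W.
n=0: no move → L
n=1: no move → L
n=2: no move → L
n=3: can move to 0, which is L ⇒ W
n=4: can move to 1, which is L ⇒ W
n=5: can move to 2, which is L ⇒ W
n=6: can move to 1, which is L ⇒ W
n=7: can move to 2, which is L ⇒ W
n=8: moves to 5(W), 3(W); every one is W ⇒ L
n=9: moves to 6(W), 4(W); every one is W ⇒ L
n=10: moves to 7(W), 5(W); every one is W ⇒ L
n=11: can move to 8, which is L ⇒ W
n=12: can move to 9, which is L ⇒ W
n=13: can move to 10, which is L ⇒ W
n=14: can move to 9, which is L ⇒ W
n=15: can move to 10, which is L ⇒ W
n=16: moves to 13(W), 11(W); every one is W ⇒ L
n=17: moves to 14(W), 12(W); every one is W ⇒ L
n=18: moves to 15(W), 13(W); every one is W ⇒ L
n=19: can move to 16, which is L ⇒ W
n=20: can move to 17, which is L ⇒ W
n=21: can move to 18, which is L ⇒ W
n=22: can move to 17, which is L ⇒ W
n=23: can move to 18, which is L ⇒ W
n=24: moves to 21(W), 19(W); every one is W ⇒ L
n=25: moves to 22(W), 20(W); every one is W ⇒ L
Reading off the rows marked L gives the requested list; there are 11 such values of n.

0, 1, 2, 8, 9, 10, 16, 17, 18, 24, 25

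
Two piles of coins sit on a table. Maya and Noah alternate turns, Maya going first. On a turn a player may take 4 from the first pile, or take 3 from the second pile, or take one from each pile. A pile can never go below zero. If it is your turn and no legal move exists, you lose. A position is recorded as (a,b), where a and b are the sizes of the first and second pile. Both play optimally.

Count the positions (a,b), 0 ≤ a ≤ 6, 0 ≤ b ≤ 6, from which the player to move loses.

22

Positions with no move are L. A position that does have a move is losing for the player to move precisely when every available move leads to a winning position for the opponent. Fill in the labels:
Every move lowers a or b (never raises either), so fill the grid row by row in increasing a, and left to right within a row: each cell's successors are then already labelled.
      b=0  b=1  b=2  b=3  b=4  b=5  b=6
a=0:    L    L    L    W    W    W    L
a=1:    L    W    W    W    L    L    L
a=2:    L    W    L    W    L    W    W
a=3:    L    W    L    W    L    W    L
a=4:    W    W    W    W    L    W    W
a=5:    W    L    L    L    W    W    W
a=6:    W    L    W    W    W    L    L
Cells with no legal move (terminal, hence L): (0,0), (0,1), (0,2), (1,0), (2,0), (3,0).
The remaining L cells, each justified by listing all of its moves:
(0,6): the only move is to (0,3)(W), a W ⇒ L
(1,4): moves to (1,1)(W), (0,3)(W); every one is W ⇒ L
(1,5): moves to (1,2)(W), (0,4)(W); every one is W ⇒ L
(1,6): moves to (1,3)(W), (0,5)(W); every one is W ⇒ L
(2,2): the only move is to (1,1)(W), a W ⇒ L
(2,4): moves to (2,1)(W), (1,3)(W); every one is W ⇒ L
(3,2): the only move is to (2,1)(W), a W ⇒ L
(3,4): moves to (3,1)(W), (2,3)(W); every one is W ⇒ L
(3,6): moves to (3,3)(W), (2,5)(W); every one is W ⇒ L
(4,4): moves to (0,4)(W), (4,1)(W), (3,3)(W); every one is W ⇒ L
(5,1): moves to (1,1)(W), (4,0)(W); every one is W ⇒ L
(5,2): moves to (1,2)(W), (4,1)(W); every one is W ⇒ L
(5,3): moves to (1,3)(W), (5,0)(W), (4,2)(W); every one is W ⇒ L
(6,1): moves to (2,1)(W), (5,0)(W); every one is W ⇒ L
(6,5): moves to (2,5)(W), (6,2)(W), (5,4)(W); every one is W ⇒ L
(6,6): moves to (2,6)(W), (6,3)(W), (5,5)(W); every one is W ⇒ L
Every other cell has at least one move into one of the L cells above, so it is W.
L cells per row: a=0: 4, a=1: 4, a=2: 3, a=3: 4, a=4: 1, a=5: 3, a=6: 3; total 22.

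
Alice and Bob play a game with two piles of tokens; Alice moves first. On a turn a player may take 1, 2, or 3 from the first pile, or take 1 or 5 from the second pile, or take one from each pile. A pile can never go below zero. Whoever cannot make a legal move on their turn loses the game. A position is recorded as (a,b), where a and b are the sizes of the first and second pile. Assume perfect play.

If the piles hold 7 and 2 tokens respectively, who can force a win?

Classify positions by backward induction: terminal positions (no move available) are L. From any other position, the mover wins iff some move reaches an L.
No move ever increases a pile, so every position that can arise here has a ≤ 7 and b ≤ 2; it is enough to label the cells with 0 ≤ a ≤ 7 and 0 ≤ b ≤ 2.
Every move lowers a or b (never raises either), so fill the grid row by row in increasing a, and left to right within a row: each cell's successors are then already labelled.
      b=0  b=1  b=2
a=0:    L    W    L
a=1:    W    W    W
a=2:    W    L    W
a=3:    W    W    W
a=4:    L    W    L
a=5:    W    W    W
a=6:    W    L    W
a=7:    W    W    W
Cells with no legal move (terminal, hence L): (0,0).
The remaining L cells, each justified by listing all of its moves:
(0,2): only reaches (0,1)(W), which is W → L
(2,1): only reaches (1,1)(W), (0,1)(W), (2,0)(W), (1,0)(W), all W → L
(4,0): only reaches (3,0)(W), (2,0)(W), (1,0)(W), all W → L
(4,2): only reaches (3,2)(W), (2,2)(W), (1,2)(W), (4,1)(W), (3,1)(W), all W → L
(6,1): only reaches (5,1)(W), (4,1)(W), (3,1)(W), (6,0)(W), (5,0)(W), all W → L
Every other cell has at least one move into one of the L cells above, so it is W.
From (7,2) Alice can move to (4,2), reaching an L position.

Alice wins.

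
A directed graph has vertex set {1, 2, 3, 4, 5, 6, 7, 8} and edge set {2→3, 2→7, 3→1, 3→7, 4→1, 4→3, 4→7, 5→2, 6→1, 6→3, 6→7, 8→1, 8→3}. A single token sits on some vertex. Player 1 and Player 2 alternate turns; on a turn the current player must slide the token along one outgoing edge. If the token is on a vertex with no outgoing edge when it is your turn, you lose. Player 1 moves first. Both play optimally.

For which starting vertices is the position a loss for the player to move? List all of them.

1, 5, 7

Classify positions by backward induction: terminal positions (no move available) are L. From any other position, the mover wins iff some move reaches an L.
Every edge goes from a vertex to one that appears earlier in the order 7, 1, 3, 6, 2, 4, 8, 5, so processing vertices in that order labels each vertex after all of its successors.
7: no outgoing edge → L
1: no outgoing edge → L
3: →1(L), so W
6: →1(L), so W
2: →7(L), so W
4: →1(L), so W
8: →1(L), so W
5: →2(W) only, which is W, so L
Reading off the rows marked L gives the requested list; there are 3 such vertices.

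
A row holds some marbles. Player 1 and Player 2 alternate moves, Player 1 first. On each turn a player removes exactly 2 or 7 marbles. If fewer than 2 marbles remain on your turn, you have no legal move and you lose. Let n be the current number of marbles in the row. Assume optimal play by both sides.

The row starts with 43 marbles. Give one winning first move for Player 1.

Remove 2, leaving 41.

Label each position W (a win for the player to move) or L (a loss). A position with no legal move is L; any other position is W exactly when some move reaches an L, and L when every move reaches a W.
n=0: no move → L
n=1: no move → L
n=2: can move to 0, which is L ⇒ W
n=3: can move to 1, which is L ⇒ W
n=4: the only move is to 2(W), a W ⇒ L
n=5: the only move is to 3(W), a W ⇒ L
n=6: can move to 4, which is L ⇒ W
n=7: can move to 5, which is L ⇒ W
n=8: can move to 1, which is L ⇒ W
n=9: moves to 7(W), 2(W); every one is W ⇒ L
n=10: moves to 8(W), 3(W); every one is W ⇒ L
n=11: can move to 9, which is L ⇒ W
n=12: can move to 10, which is L ⇒ W
n=13: moves to 11(W), 6(W); every one is W ⇒ L
n=14: moves to 12(W), 7(W); every one is W ⇒ L
n=15: can move to 13, which is L ⇒ W
n=16: can move to 14, which is L ⇒ W
n=17: can move to 10, which is L ⇒ W
n=18: moves to 16(W), 11(W); every one is W ⇒ L
n=19: moves to 17(W), 12(W); every one is W ⇒ L
n=20: can move to 18, which is L ⇒ W
n=21: can move to 19, which is L ⇒ W
n=22: moves to 20(W), 15(W); every one is W ⇒ L
n=23: moves to 21(W), 16(W); every one is W ⇒ L
n=24: can move to 22, which is L ⇒ W
n=25: can move to 23, which is L ⇒ W
n=26: can move to 19, which is L ⇒ W
n=27: moves to 25(W), 20(W); every one is W ⇒ L
n=28: moves to 26(W), 21(W); every one is W ⇒ L
n=29: can move to 27, which is L ⇒ W
n=30: can move to 28, which is L ⇒ W
n=31: moves to 29(W), 24(W); every one is W ⇒ L
n=32: moves to 30(W), 25(W); every one is W ⇒ L
n=33: can move to 31, which is L ⇒ W
n=34: can move to 32, which is L ⇒ W
n=35: can move to 28, which is L ⇒ W
n=36: moves to 34(W), 29(W); every one is W ⇒ L
n=37: moves to 35(W), 30(W); every one is W ⇒ L
n=38: can move to 36, which is L ⇒ W
n=39: can move to 37, which is L ⇒ W
n=40: moves to 38(W), 33(W); every one is W ⇒ L
n=41: moves to 39(W), 34(W); every one is W ⇒ L
n=42: can move to 40, which is L ⇒ W
n=43: can move to 41, which is L ⇒ W
From 43, the L positions reachable in one move are: 41, 36. Any move reaching one of these is winning.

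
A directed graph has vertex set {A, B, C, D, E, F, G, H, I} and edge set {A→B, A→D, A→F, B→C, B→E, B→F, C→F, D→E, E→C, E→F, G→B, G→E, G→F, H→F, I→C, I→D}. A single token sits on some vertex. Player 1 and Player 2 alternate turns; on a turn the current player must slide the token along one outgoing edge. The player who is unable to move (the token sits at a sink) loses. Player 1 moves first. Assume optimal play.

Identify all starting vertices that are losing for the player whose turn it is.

D, F

Classify positions by backward induction: terminal positions (no move available) are L. From any other position, the mover wins iff some move reaches an L.
Every edge goes from a vertex to one that appears earlier in the order F, C, E, B, D, I, G, H, A, so processing vertices in that order labels each vertex after all of its successors.
F: no outgoing edge → L
C: reaches L-position F → W
E: reaches L-position F → W
B: reaches L-position F → W
D: only reaches E(W), which is W → L
I: reaches L-position D → W
G: reaches L-position F → W
H: reaches L-position F → W
A: reaches L-position D → W
Reading off the rows marked L gives the requested list; there are 2 such vertices.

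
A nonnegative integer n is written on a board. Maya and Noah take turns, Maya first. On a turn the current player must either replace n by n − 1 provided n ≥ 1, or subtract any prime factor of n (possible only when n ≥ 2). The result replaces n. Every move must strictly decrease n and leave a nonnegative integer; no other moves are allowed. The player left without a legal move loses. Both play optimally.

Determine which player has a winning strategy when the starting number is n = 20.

Build the W/L table. Terminal = L. A non-terminal position is W if it has a move to some L; otherwise it is L.
n=0: no move → L
n=1: →0(L), so W
n=2: →0(L), so W
n=3: →0(L), so W
n=4: →2(W), 3(W) — all W, so L
n=5: →0(L), so W
n=6: →4(L), so W
n=7: →0(L), so W
n=8: →6(W), 7(W) — all W, so L
n=9: →8(L), so W
n=10: →8(L), so W
n=11: →0(L), so W
n=12: →9(W), 10(W), 11(W) — all W, so L
n=13: →0(L), so W
n=14: →12(L), so W
n=15: →12(L), so W
n=16: →14(W), 15(W) — all W, so L
n=17: →0(L), so W
n=18: →16(L), so W
n=19: →0(L), so W
n=20: →15(W), 18(W), 19(W) — all W, so L
Every move from 20 reaches a W position, so the mover loses.

Noah wins.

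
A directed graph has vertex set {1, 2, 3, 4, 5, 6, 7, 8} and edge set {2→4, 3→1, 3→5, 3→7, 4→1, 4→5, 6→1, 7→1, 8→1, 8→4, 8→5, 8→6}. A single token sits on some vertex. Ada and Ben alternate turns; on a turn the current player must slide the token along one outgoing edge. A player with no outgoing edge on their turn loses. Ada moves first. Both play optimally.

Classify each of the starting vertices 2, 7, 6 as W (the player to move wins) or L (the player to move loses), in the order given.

Label each position W (a win for the player to move) or L (a loss). A position with no legal move is L; any other position is W exactly when some move reaches an L, and L when every move reaches a W.
Every edge goes from a vertex to one that appears earlier in the order 5, 1, 7, 4, 3, 6, 8, 2, so processing vertices in that order labels each vertex after all of its successors.
5: no outgoing edge → L
1: no outgoing edge → L
7: W (go to 1, an L position)
4: W (go to 1, an L position)
3: W (go to 1, an L position)
6: W (go to 1, an L position)
8: W (go to 1, an L position)
2: L (sole option 4(W) is W)

2: L, 7: W, 6: W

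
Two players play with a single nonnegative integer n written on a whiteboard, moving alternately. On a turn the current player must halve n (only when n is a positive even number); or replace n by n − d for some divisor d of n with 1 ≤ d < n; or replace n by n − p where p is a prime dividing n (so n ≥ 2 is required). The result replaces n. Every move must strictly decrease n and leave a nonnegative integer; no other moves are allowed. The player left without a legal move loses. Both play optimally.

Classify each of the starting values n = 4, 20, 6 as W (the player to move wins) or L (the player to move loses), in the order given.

4: L, 20: L, 6: W

Build the W/L table. Terminal = L. A non-terminal position is W if it has a move to some L; otherwise it is L.
n=0: no move → L
n=1: no move → L
n=2: →0(L), so W
n=3: →0(L), so W
n=4: →2(W), 3(W) — all W, so L
n=5: →0(L), so W
n=6: →4(L), so W
n=7: →0(L), so W
n=8: →4(L), so W
n=9: →6(W), 8(W) — all W, so L
n=10: →9(L), so W
n=11: →0(L), so W
n=12: →9(L), so W
n=13: →0(L), so W
n=14: →7(W), 12(W), 13(W) — all W, so L
n=15: →14(L), so W
n=16: →14(L), so W
n=17: →0(L), so W
n=18: →9(L), so W
n=19: →0(L), so W
n=20: →10(W), 15(W), 16(W), 18(W), 19(W) — all W, so L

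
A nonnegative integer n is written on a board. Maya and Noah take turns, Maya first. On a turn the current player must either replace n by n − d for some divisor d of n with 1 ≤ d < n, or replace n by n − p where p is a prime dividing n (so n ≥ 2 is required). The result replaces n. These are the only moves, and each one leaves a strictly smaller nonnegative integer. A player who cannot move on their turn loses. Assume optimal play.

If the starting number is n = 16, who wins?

Maya wins.

Build the W/L table. Terminal = L. A non-terminal position is W if it has a move to some L; otherwise it is L.
n=0: no move → L
n=1: no move → L
n=2: W (go to 0, an L position)
n=3: W (go to 0, an L position)
n=4: L (options 2(W), 3(W) are all W)
n=5: W (go to 0, an L position)
n=6: W (go to 4, an L position)
n=7: W (go to 0, an L position)
n=8: W (go to 4, an L position)
n=9: L (options 6(W), 8(W) are all W)
n=10: W (go to 9, an L position)
n=11: W (go to 0, an L position)
n=12: W (go to 9, an L position)
n=13: W (go to 0, an L position)
n=14: L (options 7(W), 12(W), 13(W) are all W)
n=15: W (go to 14, an L position)
n=16: W (go to 14, an L position)
From 16 Maya can move to 14, reaching an L position.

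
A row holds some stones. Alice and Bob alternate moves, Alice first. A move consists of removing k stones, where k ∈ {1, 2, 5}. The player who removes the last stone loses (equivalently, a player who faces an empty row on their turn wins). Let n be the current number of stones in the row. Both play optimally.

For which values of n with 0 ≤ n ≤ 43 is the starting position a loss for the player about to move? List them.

Label each position W (a win for the player to move) or L (a loss). A position with no legal move is W; any other position is W exactly when some move reaches an L, and L when every move reaches a W.
n=0: no move; the opponent has just taken the last stone and therefore loses → W
n=1: →0(W) only, which is W, so L
n=2: →1(L), so W
n=3: →1(L), so W
n=4: →3(W), 2(W) — all W, so L
n=5: →4(L), so W
n=6: →4(L), so W
n=7: →6(W), 5(W), 2(W) — all W, so L
n=8: →7(L), so W
n=9: →7(L), so W
n=10: →9(W), 8(W), 5(W) — all W, so L
n=11: →10(L), so W
n=12: →10(L), so W
n=13: →12(W), 11(W), 8(W) — all W, so L
n=14: →13(L), so W
n=15: →13(L), so W
n=16: →15(W), 14(W), 11(W) — all W, so L
n=17: →16(L), so W
n=18: →16(L), so W
n=19: →18(W), 17(W), 14(W) — all W, so L
n=20: →19(L), so W
n=21: →19(L), so W
n=22: →21(W), 20(W), 17(W) — all W, so L
n=23: →22(L), so W
n=24: →22(L), so W
n=25: →24(W), 23(W), 20(W) — all W, so L
n=26: →25(L), so W
n=27: →25(L), so W
n=28: →27(W), 26(W), 23(W) — all W, so L
n=29: →28(L), so W
n=30: →28(L), so W
n=31: →30(W), 29(W), 26(W) — all W, so L
n=32: →31(L), so W
n=33: →31(L), so W
n=34: →33(W), 32(W), 29(W) — all W, so L
n=35: →34(L), so W
n=36: →34(L), so W
n=37: →36(W), 35(W), 32(W) — all W, so L
n=38: →37(L), so W
n=39: →37(L), so W
n=40: →39(W), 38(W), 35(W) — all W, so L
n=41: →40(L), so W
n=42: →40(L), so W
n=43: →42(W), 41(W), 38(W) — all W, so L
Reading off the rows marked L gives the requested list; there are 15 such values of n.

1, 4, 7, 10, 13, 16, 19, 22, 25, 28, 31, 34, 37, 40, 43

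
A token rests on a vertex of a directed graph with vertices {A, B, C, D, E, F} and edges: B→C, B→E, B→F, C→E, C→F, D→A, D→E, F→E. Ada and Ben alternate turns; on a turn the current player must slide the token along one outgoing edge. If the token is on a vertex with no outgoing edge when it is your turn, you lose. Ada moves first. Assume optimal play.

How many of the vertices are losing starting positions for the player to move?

2

Build the W/L table. Terminal = L. A non-terminal position is W if it has a move to some L; otherwise it is L.
Every edge goes from a vertex to one that appears earlier in the order E, A, F, C, B, D, so processing vertices in that order labels each vertex after all of its successors.
E: no outgoing edge → L
A: no outgoing edge → L
F: →E(L), so W
C: →E(L), so W
B: →E(L), so W
D: →A(L), so W
The L vertices are A, E; that is 2 in all.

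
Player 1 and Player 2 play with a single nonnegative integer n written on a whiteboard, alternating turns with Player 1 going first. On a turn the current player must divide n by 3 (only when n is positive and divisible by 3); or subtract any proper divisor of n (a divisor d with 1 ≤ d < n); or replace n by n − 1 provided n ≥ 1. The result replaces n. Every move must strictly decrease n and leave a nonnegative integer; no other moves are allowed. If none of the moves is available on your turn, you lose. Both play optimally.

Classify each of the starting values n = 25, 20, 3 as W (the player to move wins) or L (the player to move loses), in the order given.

25: L, 20: W, 3: W

Build the W/L table. Terminal = L. A non-terminal position is W if it has a move to some L; otherwise it is L.
n=0: no move → L
n=1: →0(L), so W
n=2: →1(W) only, which is W, so L
n=3: →2(L), so W
n=4: →2(L), so W
n=5: →4(W) only, which is W, so L
n=6: →2(L), so W
n=7: →6(W) only, which is W, so L
n=8: →7(L), so W
n=9: →3(W), 6(W), 8(W) — all W, so L
n=10: →5(L), so W
n=11: →10(W) only, which is W, so L
n=12: →9(L), so W
n=13: →12(W) only, which is W, so L
n=14: →7(L), so W
n=15: →5(L), so W
n=16: →8(W), 12(W), 14(W), 15(W) — all W, so L
n=17: →16(L), so W
n=18: →9(L), so W
n=19: →18(W) only, which is W, so L
n=20: →16(L), so W
n=21: →7(L), so W
n=22: →11(L), so W
n=23: →22(W) only, which is W, so L
n=24: →16(L), so W
n=25: →20(W), 24(W) — all W, so L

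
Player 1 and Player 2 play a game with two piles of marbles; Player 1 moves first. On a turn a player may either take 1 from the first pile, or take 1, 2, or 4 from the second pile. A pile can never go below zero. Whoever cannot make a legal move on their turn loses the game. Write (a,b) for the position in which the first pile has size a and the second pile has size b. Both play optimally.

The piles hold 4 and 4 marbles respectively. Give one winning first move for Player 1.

Move to (3,4).

Classify positions by backward induction: terminal positions (no move available) are L. From any other position, the mover wins iff some move reaches an L.
No move ever increases a pile, so every position that can arise here has a ≤ 4 and b ≤ 4; it is enough to label the cells with 0 ≤ a ≤ 4 and 0 ≤ b ≤ 4.
Every move lowers a or b (never raises either), so fill the grid row by row in increasing a, and left to right within a row: each cell's successors are then already labelled.
      b=0  b=1  b=2  b=3  b=4
a=0:    L    W    W    L    W
a=1:    W    L    W    W    L
a=2:    L    W    W    L    W
a=3:    W    L    W    W    L
a=4:    L    W    W    L    W
Cells with no legal move (terminal, hence L): (0,0).
The remaining L cells, each justified by listing all of its moves:
(0,3): only reaches (0,2)(W), (0,1)(W), all W → L
(1,1): only reaches (0,1)(W), (1,0)(W), all W → L
(1,4): only reaches (0,4)(W), (1,3)(W), (1,2)(W), (1,0)(W), all W → L
(2,0): only reaches (1,0)(W), which is W → L
(2,3): only reaches (1,3)(W), (2,2)(W), (2,1)(W), all W → L
(3,1): only reaches (2,1)(W), (3,0)(W), all W → L
(3,4): only reaches (2,4)(W), (3,3)(W), (3,2)(W), (3,0)(W), all W → L
(4,0): only reaches (3,0)(W), which is W → L
(4,3): only reaches (3,3)(W), (4,2)(W), (4,1)(W), all W → L
Every other cell has at least one move into one of the L cells above, so it is W.
From (4,4), the L positions reachable in one move are: (3,4), (4,3), (4,0). Any move reaching one of these is winning.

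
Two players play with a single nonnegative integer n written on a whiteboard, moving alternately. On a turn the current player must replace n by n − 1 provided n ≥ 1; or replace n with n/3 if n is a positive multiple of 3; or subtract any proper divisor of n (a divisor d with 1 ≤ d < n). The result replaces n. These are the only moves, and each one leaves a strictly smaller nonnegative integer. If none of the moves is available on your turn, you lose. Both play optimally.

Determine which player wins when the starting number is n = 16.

The second player wins.

Build the W/L table. Terminal = L. A non-terminal position is W if it has a move to some L; otherwise it is L.
n=0: no move → L
n=1: W (go to 0, an L position)
n=2: L (sole option 1(W) is W)
n=3: W (go to 2, an L position)
n=4: W (go to 2, an L position)
n=5: L (sole option 4(W) is W)
n=6: W (go to 2, an L position)
n=7: L (sole option 6(W) is W)
n=8: W (go to 7, an L position)
n=9: L (options 3(W), 6(W), 8(W) are all W)
n=10: W (go to 5, an L position)
n=11: L (sole option 10(W) is W)
n=12: W (go to 9, an L position)
n=13: L (sole option 12(W) is W)
n=14: W (go to 7, an L position)
n=15: W (go to 5, an L position)
n=16: L (options 8(W), 12(W), 14(W), 15(W) are all W)
Every move from 16 reaches a W position, so the mover loses.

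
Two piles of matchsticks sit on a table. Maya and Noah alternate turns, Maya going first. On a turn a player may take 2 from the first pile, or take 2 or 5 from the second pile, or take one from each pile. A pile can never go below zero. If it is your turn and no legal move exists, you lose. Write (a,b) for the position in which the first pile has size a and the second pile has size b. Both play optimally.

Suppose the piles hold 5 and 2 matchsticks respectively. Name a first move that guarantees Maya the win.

Move to (3,2).

Compute win/loss labels from the base case upward. A position with no move is L. Any other position is W if it can reach an L in one move, else L.
No move ever increases a pile, so every position that can arise here has a ≤ 5 and b ≤ 2; it is enough to label the cells with 0 ≤ a ≤ 5 and 0 ≤ b ≤ 2.
Every move lowers a or b (never raises either), so fill the grid row by row in increasing a, and left to right within a row: each cell's successors are then already labelled.
      b=0  b=1  b=2
a=0:    L    L    W
a=1:    L    W    W
a=2:    W    W    L
a=3:    W    L    L
a=4:    L    L    W
a=5:    L    W    W
Cells with no legal move (terminal, hence L): (0,0), (0,1), (1,0).
The remaining L cells, each justified by listing all of its moves:
(2,2): L (options (0,2)(W), (2,0)(W), (1,1)(W) are all W)
(3,1): L (options (1,1)(W), (2,0)(W) are all W)
(3,2): L (options (1,2)(W), (3,0)(W), (2,1)(W) are all W)
(4,0): L (sole option (2,0)(W) is W)
(4,1): L (options (2,1)(W), (3,0)(W) are all W)
(5,0): L (sole option (3,0)(W) is W)
Every other cell has at least one move into one of the L cells above, so it is W.
From (5,2), the L positions reachable in one move are: (3,2), (5,0), (4,1). Any move reaching one of these is winning.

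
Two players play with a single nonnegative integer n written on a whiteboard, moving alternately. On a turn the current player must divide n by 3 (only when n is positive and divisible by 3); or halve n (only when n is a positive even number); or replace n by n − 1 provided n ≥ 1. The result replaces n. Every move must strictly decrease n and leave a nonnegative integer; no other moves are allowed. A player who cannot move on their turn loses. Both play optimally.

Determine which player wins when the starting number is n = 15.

The first player wins.

Positions with no move are L. A position that does have a move is losing for the player to move precisely when every available move leads to a winning position for the opponent. Fill in the labels:
n=0: no move → L
n=1: →0(L), so W
n=2: →1(W) only, which is W, so L
n=3: →2(L), so W
n=4: →2(L), so W
n=5: →4(W) only, which is W, so L
n=6: →2(L), so W
n=7: →6(W) only, which is W, so L
n=8: →7(L), so W
n=9: →3(W), 8(W) — all W, so L
n=10: →5(L), so W
n=11: →10(W) only, which is W, so L
n=12: →11(L), so W
n=13: →12(W) only, which is W, so L
n=14: →7(L), so W
n=15: →5(L), so W
From 15 the player to move can move to 5, reaching an L position.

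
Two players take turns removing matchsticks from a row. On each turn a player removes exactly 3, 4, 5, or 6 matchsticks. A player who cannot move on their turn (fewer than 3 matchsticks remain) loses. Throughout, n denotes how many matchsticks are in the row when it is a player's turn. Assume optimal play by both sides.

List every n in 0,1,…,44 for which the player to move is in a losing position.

0, 1, 2, 9, 10, 11, 18, 19, 20, 27, 28, 29, 36, 37, 38

Positions with no move are L. A position that does have a move is losing for the player to move precisely when every available move leads to a winning position for the opponent. Fill in the labels:
n=0: no move → L
n=1: no move → L
n=2: no move → L
n=3: reaches L-position 0 → W
n=4: reaches L-position 1 → W
n=5: reaches L-position 2 → W
n=6: reaches L-position 2 → W
n=7: reaches L-position 2 → W
n=8: reaches L-position 2 → W
n=9: only reaches 6(W), 5(W), 4(W), 3(W), all W → L
n=10: only reaches 7(W), 6(W), 5(W), 4(W), all W → L
n=11: only reaches 8(W), 7(W), 6(W), 5(W), all W → L
n=12: reaches L-position 9 → W
n=13: reaches L-position 10 → W
n=14: reaches L-position 11 → W
n=15: reaches L-position 11 → W
n=16: reaches L-position 11 → W
n=17: reaches L-position 11 → W
n=18: only reaches 15(W), 14(W), 13(W), 12(W), all W → L
n=19: only reaches 16(W), 15(W), 14(W), 13(W), all W → L
n=20: only reaches 17(W), 16(W), 15(W), 14(W), all W → L
n=21: reaches L-position 18 → W
n=22: reaches L-position 19 → W
n=23: reaches L-position 20 → W
n=24: reaches L-position 20 → W
n=25: reaches L-position 20 → W
n=26: reaches L-position 20 → W
n=27: only reaches 24(W), 23(W), 22(W), 21(W), all W → L
n=28: only reaches 25(W), 24(W), 23(W), 22(W), all W → L
n=29: only reaches 26(W), 25(W), 24(W), 23(W), all W → L
n=30: reaches L-position 27 → W
n=31: reaches L-position 28 → W
n=32: reaches L-position 29 → W
n=33: reaches L-position 29 → W
n=34: reaches L-position 29 → W
n=35: reaches L-position 29 → W
n=36: only reaches 33(W), 32(W), 31(W), 30(W), all W → L
n=37: only reaches 34(W), 33(W), 32(W), 31(W), all W → L
n=38: only reaches 35(W), 34(W), 33(W), 32(W), all W → L
n=39: reaches L-position 36 → W
n=40: reaches L-position 37 → W
n=41: reaches L-position 38 → W
n=42: reaches L-position 38 → W
n=43: reaches L-position 38 → W
n=44: reaches L-position 38 → W
The losing starting values of n are exactly the entries labelled L in this table (15 of them).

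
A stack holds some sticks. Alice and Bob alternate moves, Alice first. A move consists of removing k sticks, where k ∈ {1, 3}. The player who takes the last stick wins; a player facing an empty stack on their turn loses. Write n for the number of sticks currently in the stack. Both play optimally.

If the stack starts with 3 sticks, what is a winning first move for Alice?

Positions with no move are L. A position that does have a move is losing for the player to move precisely when every available move leads to a winning position for the opponent. Fill in the labels:
n=0: no move → L
n=1: reaches L-position 0 → W
n=2: only reaches 1(W), which is W → L
n=3: reaches L-position 2 → W
From 3, the L positions reachable in one move are: 2, 0. Any move reaching one of these is winning.

Remove 1, leaving 2.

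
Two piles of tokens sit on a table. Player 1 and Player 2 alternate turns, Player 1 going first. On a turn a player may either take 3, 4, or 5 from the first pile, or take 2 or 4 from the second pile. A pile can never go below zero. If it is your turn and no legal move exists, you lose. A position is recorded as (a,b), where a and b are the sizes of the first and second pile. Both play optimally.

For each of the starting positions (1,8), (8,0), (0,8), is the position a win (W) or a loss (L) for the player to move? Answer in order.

Positions with no move are L. A position that does have a move is losing for the player to move precisely when every available move leads to a winning position for the opponent. Fill in the labels:
No move ever increases a pile, so every position that can arise here has a ≤ 8 and b ≤ 8; it is enough to label the cells with 0 ≤ a ≤ 8 and 0 ≤ b ≤ 8.
Every move lowers a or b (never raises either), so fill the grid row by row in increasing a, and left to right within a row: each cell's successors are then already labelled.
      b=0  b=1  b=2  b=3  b=4  b=5  b=6  b=7  b=8
a=0:    L    L    W    W    W    W    L    L    W
a=1:    L    L    W    W    W    W    L    L    W
a=2:    L    L    W    W    W    W    L    L    W
a=3:    W    W    L    L    W    W    W    W    L
a=4:    W    W    L    L    W    W    W    W    L
a=5:    W    W    L    L    W    W    W    W    L
a=6:    W    W    W    W    L    L    W    W    W
a=7:    W    W    W    W    L    L    W    W    W
a=8:    L    L    W    W    W    W    L    L    W
Cells with no legal move (terminal, hence L): (0,0), (0,1), (1,0), (1,1), (2,0), (2,1).
The remaining L cells, each justified by listing all of its moves:
(0,6): L (options (0,4)(W), (0,2)(W) are all W)
(0,7): L (options (0,5)(W), (0,3)(W) are all W)
(1,6): L (options (1,4)(W), (1,2)(W) are all W)
(1,7): L (options (1,5)(W), (1,3)(W) are all W)
(2,6): L (options (2,4)(W), (2,2)(W) are all W)
(2,7): L (options (2,5)(W), (2,3)(W) are all W)
(3,2): L (options (0,2)(W), (3,0)(W) are all W)
(3,3): L (options (0,3)(W), (3,1)(W) are all W)
(3,8): L (options (0,8)(W), (3,6)(W), (3,4)(W) are all W)
(4,2): L (options (1,2)(W), (0,2)(W), (4,0)(W) are all W)
(4,3): L (options (1,3)(W), (0,3)(W), (4,1)(W) are all W)
(4,8): L (options (1,8)(W), (0,8)(W), (4,6)(W), (4,4)(W) are all W)
(5,2): L (options (2,2)(W), (1,2)(W), (0,2)(W), (5,0)(W) are all W)
(5,3): L (options (2,3)(W), (1,3)(W), (0,3)(W), (5,1)(W) are all W)
(5,8): L (options (2,8)(W), (1,8)(W), (0,8)(W), (5,6)(W), (5,4)(W) are all W)
(6,4): L (options (3,4)(W), (2,4)(W), (1,4)(W), (6,2)(W), (6,0)(W) are all W)
(6,5): L (options (3,5)(W), (2,5)(W), (1,5)(W), (6,3)(W), (6,1)(W) are all W)
(7,4): L (options (4,4)(W), (3,4)(W), (2,4)(W), (7,2)(W), (7,0)(W) are all W)
(7,5): L (options (4,5)(W), (3,5)(W), (2,5)(W), (7,3)(W), (7,1)(W) are all W)
(8,0): L (options (5,0)(W), (4,0)(W), (3,0)(W) are all W)
(8,1): L (options (5,1)(W), (4,1)(W), (3,1)(W) are all W)
(8,6): L (options (5,6)(W), (4,6)(W), (3,6)(W), (8,4)(W), (8,2)(W) are all W)
(8,7): L (options (5,7)(W), (4,7)(W), (3,7)(W), (8,5)(W), (8,3)(W) are all W)
Every other cell has at least one move into one of the L cells above, so it is W.
(1,8): the move to (1,6) reaches an L cell, so W
(8,0): one of the L cells justified above, so L
(0,8): the move to (0,6) reaches an L cell, so W

(1,8): W, (8,0): L, (0,8): W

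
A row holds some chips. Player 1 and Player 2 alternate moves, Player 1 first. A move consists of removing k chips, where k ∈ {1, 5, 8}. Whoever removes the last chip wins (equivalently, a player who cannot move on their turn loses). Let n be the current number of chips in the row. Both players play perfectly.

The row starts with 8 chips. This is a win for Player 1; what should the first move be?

Classify positions by backward induction: terminal positions (no move available) are L. From any other position, the mover wins iff some move reaches an L.
n=0: no move → L
n=1: →0(L), so W
n=2: →1(W) only, which is W, so L
n=3: →2(L), so W
n=4: →3(W) only, which is W, so L
n=5: →4(L), so W
n=6: →5(W), 1(W) — all W, so L
n=7: →6(L), so W
n=8: →0(L), so W
From 8, the L positions reachable in one move are: 0.

Remove 8, leaving 0.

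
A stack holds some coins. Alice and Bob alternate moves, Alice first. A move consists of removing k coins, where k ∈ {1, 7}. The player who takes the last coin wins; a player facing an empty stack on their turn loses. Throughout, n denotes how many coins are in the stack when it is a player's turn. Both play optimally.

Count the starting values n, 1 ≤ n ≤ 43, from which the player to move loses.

21

Positions with no move are L. A position that does have a move is losing for the player to move precisely when every available move leads to a winning position for the opponent. Fill in the labels:
n=0: no move → L
n=1: W (go to 0, an L position)
n=2: L (sole option 1(W) is W)
n=3: W (go to 2, an L position)
n=4: L (sole option 3(W) is W)
n=5: W (go to 4, an L position)
n=6: L (sole option 5(W) is W)
n=7: W (go to 6, an L position)
n=8: L (options 7(W), 1(W) are all W)
n=9: W (go to 8, an L position)
n=10: L (options 9(W), 3(W) are all W)
n=11: W (go to 10, an L position)
n=12: L (options 11(W), 5(W) are all W)
n=13: W (go to 12, an L position)
n=14: L (options 13(W), 7(W) are all W)
n=15: W (go to 14, an L position)
n=16: L (options 15(W), 9(W) are all W)
n=17: W (go to 16, an L position)
n=18: L (options 17(W), 11(W) are all W)
n=19: W (go to 18, an L position)
n=20: L (options 19(W), 13(W) are all W)
n=21: W (go to 20, an L position)
n=22: L (options 21(W), 15(W) are all W)
n=23: W (go to 22, an L position)
n=24: L (options 23(W), 17(W) are all W)
n=25: W (go to 24, an L position)
n=26: L (options 25(W), 19(W) are all W)
n=27: W (go to 26, an L position)
n=28: L (options 27(W), 21(W) are all W)
n=29: W (go to 28, an L position)
n=30: L (options 29(W), 23(W) are all W)
n=31: W (go to 30, an L position)
n=32: L (options 31(W), 25(W) are all W)
n=33: W (go to 32, an L position)
n=34: L (options 33(W), 27(W) are all W)
n=35: W (go to 34, an L position)
n=36: L (options 35(W), 29(W) are all W)
n=37: W (go to 36, an L position)
n=38: L (options 37(W), 31(W) are all W)
n=39: W (go to 38, an L position)
n=40: L (options 39(W), 33(W) are all W)
n=41: W (go to 40, an L position)
n=42: L (options 41(W), 35(W) are all W)
n=43: W (go to 42, an L position)
L entries with 1 ≤ n ≤ 43 (n=0 is outside the asked range and is not counted): n = 2, 4, 6, 8, 10, 12, 14, 16, 18, 20, 22, 24, 26, 28, 30, 32, 34, 36, 38, 40, 42; that makes 21.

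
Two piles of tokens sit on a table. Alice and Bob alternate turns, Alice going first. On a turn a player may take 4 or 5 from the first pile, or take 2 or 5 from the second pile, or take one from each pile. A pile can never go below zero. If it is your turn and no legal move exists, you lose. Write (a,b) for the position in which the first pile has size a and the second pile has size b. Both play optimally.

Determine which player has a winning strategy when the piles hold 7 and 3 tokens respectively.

Label each position W (a win for the player to move) or L (a loss). A position with no legal move is L; any other position is W exactly when some move reaches an L, and L when every move reaches a W.
No move ever increases a pile, so every position that can arise here has a ≤ 7 and b ≤ 3; it is enough to label the cells with 0 ≤ a ≤ 7 and 0 ≤ b ≤ 3.
Every move lowers a or b (never raises either), so fill the grid row by row in increasing a, and left to right within a row: each cell's successors are then already labelled.
      b=0  b=1  b=2  b=3
a=0:    L    L    W    W
a=1:    L    W    W    L
a=2:    L    W    W    L
a=3:    L    W    W    L
a=4:    W    W    L    L
a=5:    W    W    L    W
a=6:    W    L    L    W
a=7:    W    L    W    W
Cells with no legal move (terminal, hence L): (0,0), (0,1), (1,0), (2,0), (3,0).
The remaining L cells, each justified by listing all of its moves:
(1,3): moves to (1,1)(W), (0,2)(W); every one is W ⇒ L
(2,3): moves to (2,1)(W), (1,2)(W); every one is W ⇒ L
(3,3): moves to (3,1)(W), (2,2)(W); every one is W ⇒ L
(4,2): moves to (0,2)(W), (4,0)(W), (3,1)(W); every one is W ⇒ L
(4,3): moves to (0,3)(W), (4,1)(W), (3,2)(W); every one is W ⇒ L
(5,2): moves to (1,2)(W), (0,2)(W), (5,0)(W), (4,1)(W); every one is W ⇒ L
(6,1): moves to (2,1)(W), (1,1)(W), (5,0)(W); every one is W ⇒ L
(6,2): moves to (2,2)(W), (1,2)(W), (6,0)(W), (5,1)(W); every one is W ⇒ L
(7,1): moves to (3,1)(W), (2,1)(W), (6,0)(W); every one is W ⇒ L
Every other cell has at least one move into one of the L cells above, so it is W.
The starting position (7,3) is W: Alice should move to (3,3), handing over an L position.

Alice wins.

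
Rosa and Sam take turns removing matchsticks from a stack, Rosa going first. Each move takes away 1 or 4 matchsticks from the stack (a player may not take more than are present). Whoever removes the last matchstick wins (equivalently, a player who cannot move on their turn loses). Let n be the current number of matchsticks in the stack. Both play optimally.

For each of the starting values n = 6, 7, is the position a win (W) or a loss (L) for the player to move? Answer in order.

6: W, 7: L

Build the W/L table. Terminal = L. A non-terminal position is W if it has a move to some L; otherwise it is L.
n=0: no move → L
n=1: W (go to 0, an L position)
n=2: L (sole option 1(W) is W)
n=3: W (go to 2, an L position)
n=4: W (go to 0, an L position)
n=5: L (options 4(W), 1(W) are all W)
n=6: W (go to 5, an L position)
n=7: L (options 6(W), 3(W) are all W)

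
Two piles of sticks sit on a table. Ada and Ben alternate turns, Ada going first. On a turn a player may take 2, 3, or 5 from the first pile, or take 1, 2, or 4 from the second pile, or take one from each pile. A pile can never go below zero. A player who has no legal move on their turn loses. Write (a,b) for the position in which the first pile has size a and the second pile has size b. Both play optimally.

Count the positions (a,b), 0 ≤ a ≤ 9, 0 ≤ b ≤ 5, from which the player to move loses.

Use the standard recursion: the mover loses at a terminal position; elsewhere, the mover wins exactly when some move hands the opponent an L position.
Every move lowers a or b (never raises either), so fill the grid row by row in increasing a, and left to right within a row: each cell's successors are then already labelled.
      b=0  b=1  b=2  b=3  b=4  b=5
a=0:    L    W    W    L    W    W
a=1:    L    W    W    L    W    W
a=2:    W    W    L    W    W    L
a=3:    W    L    W    W    L    W
a=4:    W    L    W    W    L    W
a=5:    W    W    W    W    W    W
a=6:    W    W    L    W    W    L
a=7:    L    W    W    W    W    W
a=8:    L    W    W    L    W    W
a=9:    W    W    W    L    W    W
Cells with no legal move (terminal, hence L): (0,0), (1,0).
The remaining L cells, each justified by listing all of its moves:
(0,3): only reaches (0,2)(W), (0,1)(W), all W → L
(1,3): only reaches (1,2)(W), (1,1)(W), (0,2)(W), all W → L
(2,2): only reaches (0,2)(W), (2,1)(W), (2,0)(W), (1,1)(W), all W → L
(2,5): only reaches (0,5)(W), (2,4)(W), (2,3)(W), (2,1)(W), (1,4)(W), all W → L
(3,1): only reaches (1,1)(W), (0,1)(W), (3,0)(W), (2,0)(W), all W → L
(3,4): only reaches (1,4)(W), (0,4)(W), (3,3)(W), (3,2)(W), (3,0)(W), (2,3)(W), all W → L
(4,1): only reaches (2,1)(W), (1,1)(W), (4,0)(W), (3,0)(W), all W → L
(4,4): only reaches (2,4)(W), (1,4)(W), (4,3)(W), (4,2)(W), (4,0)(W), (3,3)(W), all W → L
(6,2): only reaches (4,2)(W), (3,2)(W), (1,2)(W), (6,1)(W), (6,0)(W), (5,1)(W), all W → L
(6,5): only reaches (4,5)(W), (3,5)(W), (1,5)(W), (6,4)(W), (6,3)(W), (6,1)(W), (5,4)(W), all W → L
(7,0): only reaches (5,0)(W), (4,0)(W), (2,0)(W), all W → L
(8,0): only reaches (6,0)(W), (5,0)(W), (3,0)(W), all W → L
(8,3): only reaches (6,3)(W), (5,3)(W), (3,3)(W), (8,2)(W), (8,1)(W), (7,2)(W), all W → L
(9,3): only reaches (7,3)(W), (6,3)(W), (4,3)(W), (9,2)(W), (9,1)(W), (8,2)(W), all W → L
Every other cell has at least one move into one of the L cells above, so it is W.
L cells per row: a=0: 2, a=1: 2, a=2: 2, a=3: 2, a=4: 2, a=5: 0, a=6: 2, a=7: 1, a=8: 2, a=9: 1; total 16.

16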